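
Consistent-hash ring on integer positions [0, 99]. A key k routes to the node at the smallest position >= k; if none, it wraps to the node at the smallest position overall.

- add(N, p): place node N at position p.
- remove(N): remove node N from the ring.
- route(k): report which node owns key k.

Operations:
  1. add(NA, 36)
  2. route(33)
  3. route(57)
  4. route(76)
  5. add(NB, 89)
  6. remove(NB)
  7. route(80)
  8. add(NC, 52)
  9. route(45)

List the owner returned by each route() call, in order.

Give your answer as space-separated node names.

Answer: NA NA NA NA NC

Derivation:
Op 1: add NA@36 -> ring=[36:NA]
Op 2: route key 33: smallest pos >= 33 is 36 -> NA
Op 3: route key 57: none >= 57, wrap to smallest pos 36 -> NA
Op 4: route key 76: none >= 76, wrap to smallest pos 36 -> NA
Op 5: add NB@89 -> ring=[36:NA,89:NB]
Op 6: remove NB -> ring=[36:NA]
Op 7: route key 80: none >= 80, wrap to smallest pos 36 -> NA
Op 8: add NC@52 -> ring=[36:NA,52:NC]
Op 9: route key 45: smallest pos >= 45 is 52 -> NC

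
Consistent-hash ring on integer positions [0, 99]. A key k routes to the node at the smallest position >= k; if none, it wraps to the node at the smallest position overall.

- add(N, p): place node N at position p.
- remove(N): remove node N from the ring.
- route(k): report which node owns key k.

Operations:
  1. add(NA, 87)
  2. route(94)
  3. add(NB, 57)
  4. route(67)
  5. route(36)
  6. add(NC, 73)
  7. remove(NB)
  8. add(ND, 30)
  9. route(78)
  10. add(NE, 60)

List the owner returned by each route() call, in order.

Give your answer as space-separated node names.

Op 1: add NA@87 -> ring=[87:NA]
Op 2: route key 94: none >= 94, wrap to smallest pos 87 -> NA
Op 3: add NB@57 -> ring=[57:NB,87:NA]
Op 4: route key 67: smallest pos >= 67 is 87 -> NA
Op 5: route key 36: smallest pos >= 36 is 57 -> NB
Op 6: add NC@73 -> ring=[57:NB,73:NC,87:NA]
Op 7: remove NB -> ring=[73:NC,87:NA]
Op 8: add ND@30 -> ring=[30:ND,73:NC,87:NA]
Op 9: route key 78: smallest pos >= 78 is 87 -> NA
Op 10: add NE@60 -> ring=[30:ND,60:NE,73:NC,87:NA]

Answer: NA NA NB NA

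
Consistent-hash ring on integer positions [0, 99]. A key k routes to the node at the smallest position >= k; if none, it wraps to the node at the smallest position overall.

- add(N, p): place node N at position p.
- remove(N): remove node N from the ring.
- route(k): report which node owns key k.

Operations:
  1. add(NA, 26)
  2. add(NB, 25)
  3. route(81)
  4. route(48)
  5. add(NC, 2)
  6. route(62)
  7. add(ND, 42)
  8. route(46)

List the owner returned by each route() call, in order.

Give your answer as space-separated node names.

Op 1: add NA@26 -> ring=[26:NA]
Op 2: add NB@25 -> ring=[25:NB,26:NA]
Op 3: route key 81: none >= 81, wrap to smallest pos 25 -> NB
Op 4: route key 48: none >= 48, wrap to smallest pos 25 -> NB
Op 5: add NC@2 -> ring=[2:NC,25:NB,26:NA]
Op 6: route key 62: none >= 62, wrap to smallest pos 2 -> NC
Op 7: add ND@42 -> ring=[2:NC,25:NB,26:NA,42:ND]
Op 8: route key 46: none >= 46, wrap to smallest pos 2 -> NC

Answer: NB NB NC NC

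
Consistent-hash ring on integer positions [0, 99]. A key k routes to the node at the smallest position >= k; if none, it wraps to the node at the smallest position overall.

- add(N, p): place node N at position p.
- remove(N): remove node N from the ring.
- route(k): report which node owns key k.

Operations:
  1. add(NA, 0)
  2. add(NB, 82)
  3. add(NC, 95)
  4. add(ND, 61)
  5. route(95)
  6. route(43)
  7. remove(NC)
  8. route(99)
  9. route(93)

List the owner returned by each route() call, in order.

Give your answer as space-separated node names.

Op 1: add NA@0 -> ring=[0:NA]
Op 2: add NB@82 -> ring=[0:NA,82:NB]
Op 3: add NC@95 -> ring=[0:NA,82:NB,95:NC]
Op 4: add ND@61 -> ring=[0:NA,61:ND,82:NB,95:NC]
Op 5: route key 95: smallest pos >= 95 is 95 -> NC
Op 6: route key 43: smallest pos >= 43 is 61 -> ND
Op 7: remove NC -> ring=[0:NA,61:ND,82:NB]
Op 8: route key 99: none >= 99, wrap to smallest pos 0 -> NA
Op 9: route key 93: none >= 93, wrap to smallest pos 0 -> NA

Answer: NC ND NA NA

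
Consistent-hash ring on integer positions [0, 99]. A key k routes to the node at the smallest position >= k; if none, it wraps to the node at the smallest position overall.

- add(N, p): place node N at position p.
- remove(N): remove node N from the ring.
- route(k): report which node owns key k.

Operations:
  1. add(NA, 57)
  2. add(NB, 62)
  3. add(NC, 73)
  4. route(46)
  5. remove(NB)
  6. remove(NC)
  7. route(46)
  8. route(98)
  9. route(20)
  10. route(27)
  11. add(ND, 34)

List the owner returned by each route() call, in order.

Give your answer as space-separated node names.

Answer: NA NA NA NA NA

Derivation:
Op 1: add NA@57 -> ring=[57:NA]
Op 2: add NB@62 -> ring=[57:NA,62:NB]
Op 3: add NC@73 -> ring=[57:NA,62:NB,73:NC]
Op 4: route key 46: smallest pos >= 46 is 57 -> NA
Op 5: remove NB -> ring=[57:NA,73:NC]
Op 6: remove NC -> ring=[57:NA]
Op 7: route key 46: smallest pos >= 46 is 57 -> NA
Op 8: route key 98: none >= 98, wrap to smallest pos 57 -> NA
Op 9: route key 20: smallest pos >= 20 is 57 -> NA
Op 10: route key 27: smallest pos >= 27 is 57 -> NA
Op 11: add ND@34 -> ring=[34:ND,57:NA]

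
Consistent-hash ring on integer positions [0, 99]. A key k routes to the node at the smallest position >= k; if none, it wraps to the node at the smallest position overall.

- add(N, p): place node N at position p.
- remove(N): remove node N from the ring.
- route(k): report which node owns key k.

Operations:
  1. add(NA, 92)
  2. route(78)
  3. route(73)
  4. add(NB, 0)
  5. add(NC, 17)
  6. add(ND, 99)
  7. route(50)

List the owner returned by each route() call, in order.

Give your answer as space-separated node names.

Answer: NA NA NA

Derivation:
Op 1: add NA@92 -> ring=[92:NA]
Op 2: route key 78: smallest pos >= 78 is 92 -> NA
Op 3: route key 73: smallest pos >= 73 is 92 -> NA
Op 4: add NB@0 -> ring=[0:NB,92:NA]
Op 5: add NC@17 -> ring=[0:NB,17:NC,92:NA]
Op 6: add ND@99 -> ring=[0:NB,17:NC,92:NA,99:ND]
Op 7: route key 50: smallest pos >= 50 is 92 -> NA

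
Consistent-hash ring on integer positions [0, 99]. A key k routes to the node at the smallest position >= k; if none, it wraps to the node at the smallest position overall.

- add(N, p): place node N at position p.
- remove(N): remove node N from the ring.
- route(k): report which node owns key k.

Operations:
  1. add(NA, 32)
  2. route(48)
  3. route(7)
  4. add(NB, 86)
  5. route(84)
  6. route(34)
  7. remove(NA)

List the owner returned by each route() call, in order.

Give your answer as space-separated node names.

Answer: NA NA NB NB

Derivation:
Op 1: add NA@32 -> ring=[32:NA]
Op 2: route key 48: none >= 48, wrap to smallest pos 32 -> NA
Op 3: route key 7: smallest pos >= 7 is 32 -> NA
Op 4: add NB@86 -> ring=[32:NA,86:NB]
Op 5: route key 84: smallest pos >= 84 is 86 -> NB
Op 6: route key 34: smallest pos >= 34 is 86 -> NB
Op 7: remove NA -> ring=[86:NB]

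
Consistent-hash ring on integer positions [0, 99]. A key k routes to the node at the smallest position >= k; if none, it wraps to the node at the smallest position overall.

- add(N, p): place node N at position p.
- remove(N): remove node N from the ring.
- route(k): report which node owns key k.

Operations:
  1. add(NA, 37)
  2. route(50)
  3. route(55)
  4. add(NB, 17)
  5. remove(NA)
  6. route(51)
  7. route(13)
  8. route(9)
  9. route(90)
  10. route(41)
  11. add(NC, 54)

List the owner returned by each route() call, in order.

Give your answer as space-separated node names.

Answer: NA NA NB NB NB NB NB

Derivation:
Op 1: add NA@37 -> ring=[37:NA]
Op 2: route key 50: none >= 50, wrap to smallest pos 37 -> NA
Op 3: route key 55: none >= 55, wrap to smallest pos 37 -> NA
Op 4: add NB@17 -> ring=[17:NB,37:NA]
Op 5: remove NA -> ring=[17:NB]
Op 6: route key 51: none >= 51, wrap to smallest pos 17 -> NB
Op 7: route key 13: smallest pos >= 13 is 17 -> NB
Op 8: route key 9: smallest pos >= 9 is 17 -> NB
Op 9: route key 90: none >= 90, wrap to smallest pos 17 -> NB
Op 10: route key 41: none >= 41, wrap to smallest pos 17 -> NB
Op 11: add NC@54 -> ring=[17:NB,54:NC]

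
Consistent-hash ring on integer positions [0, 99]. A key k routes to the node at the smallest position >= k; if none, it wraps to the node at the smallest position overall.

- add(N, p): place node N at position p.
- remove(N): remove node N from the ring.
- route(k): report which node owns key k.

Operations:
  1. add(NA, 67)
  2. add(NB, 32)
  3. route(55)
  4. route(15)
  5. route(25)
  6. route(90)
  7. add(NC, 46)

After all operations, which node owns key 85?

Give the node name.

Answer: NB

Derivation:
Op 1: add NA@67 -> ring=[67:NA]
Op 2: add NB@32 -> ring=[32:NB,67:NA]
Op 3: route key 55: smallest pos >= 55 is 67 -> NA
Op 4: route key 15: smallest pos >= 15 is 32 -> NB
Op 5: route key 25: smallest pos >= 25 is 32 -> NB
Op 6: route key 90: none >= 90, wrap to smallest pos 32 -> NB
Op 7: add NC@46 -> ring=[32:NB,46:NC,67:NA]
Final route key 85: none >= 85, wrap to smallest pos 32 -> NB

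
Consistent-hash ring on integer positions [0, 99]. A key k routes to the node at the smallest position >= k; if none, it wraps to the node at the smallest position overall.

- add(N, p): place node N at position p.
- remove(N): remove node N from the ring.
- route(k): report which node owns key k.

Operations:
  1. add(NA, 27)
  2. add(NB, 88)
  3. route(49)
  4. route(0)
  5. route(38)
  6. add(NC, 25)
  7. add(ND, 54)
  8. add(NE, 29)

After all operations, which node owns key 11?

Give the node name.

Op 1: add NA@27 -> ring=[27:NA]
Op 2: add NB@88 -> ring=[27:NA,88:NB]
Op 3: route key 49: smallest pos >= 49 is 88 -> NB
Op 4: route key 0: smallest pos >= 0 is 27 -> NA
Op 5: route key 38: smallest pos >= 38 is 88 -> NB
Op 6: add NC@25 -> ring=[25:NC,27:NA,88:NB]
Op 7: add ND@54 -> ring=[25:NC,27:NA,54:ND,88:NB]
Op 8: add NE@29 -> ring=[25:NC,27:NA,29:NE,54:ND,88:NB]
Final route key 11: smallest pos >= 11 is 25 -> NC

Answer: NC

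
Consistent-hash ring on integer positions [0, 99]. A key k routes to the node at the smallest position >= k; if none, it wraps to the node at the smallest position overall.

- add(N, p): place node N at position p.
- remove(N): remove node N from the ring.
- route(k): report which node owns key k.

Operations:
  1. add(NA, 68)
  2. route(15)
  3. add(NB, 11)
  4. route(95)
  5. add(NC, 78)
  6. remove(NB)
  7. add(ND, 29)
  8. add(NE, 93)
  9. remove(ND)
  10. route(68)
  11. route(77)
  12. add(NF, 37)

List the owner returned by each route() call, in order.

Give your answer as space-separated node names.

Op 1: add NA@68 -> ring=[68:NA]
Op 2: route key 15: smallest pos >= 15 is 68 -> NA
Op 3: add NB@11 -> ring=[11:NB,68:NA]
Op 4: route key 95: none >= 95, wrap to smallest pos 11 -> NB
Op 5: add NC@78 -> ring=[11:NB,68:NA,78:NC]
Op 6: remove NB -> ring=[68:NA,78:NC]
Op 7: add ND@29 -> ring=[29:ND,68:NA,78:NC]
Op 8: add NE@93 -> ring=[29:ND,68:NA,78:NC,93:NE]
Op 9: remove ND -> ring=[68:NA,78:NC,93:NE]
Op 10: route key 68: smallest pos >= 68 is 68 -> NA
Op 11: route key 77: smallest pos >= 77 is 78 -> NC
Op 12: add NF@37 -> ring=[37:NF,68:NA,78:NC,93:NE]

Answer: NA NB NA NC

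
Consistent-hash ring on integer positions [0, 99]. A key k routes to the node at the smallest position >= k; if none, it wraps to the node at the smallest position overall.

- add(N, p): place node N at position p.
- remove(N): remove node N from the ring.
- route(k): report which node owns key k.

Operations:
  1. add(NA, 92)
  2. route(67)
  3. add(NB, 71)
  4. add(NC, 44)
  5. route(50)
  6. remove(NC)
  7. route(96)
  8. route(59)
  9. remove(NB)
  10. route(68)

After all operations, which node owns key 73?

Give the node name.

Op 1: add NA@92 -> ring=[92:NA]
Op 2: route key 67: smallest pos >= 67 is 92 -> NA
Op 3: add NB@71 -> ring=[71:NB,92:NA]
Op 4: add NC@44 -> ring=[44:NC,71:NB,92:NA]
Op 5: route key 50: smallest pos >= 50 is 71 -> NB
Op 6: remove NC -> ring=[71:NB,92:NA]
Op 7: route key 96: none >= 96, wrap to smallest pos 71 -> NB
Op 8: route key 59: smallest pos >= 59 is 71 -> NB
Op 9: remove NB -> ring=[92:NA]
Op 10: route key 68: smallest pos >= 68 is 92 -> NA
Final route key 73: smallest pos >= 73 is 92 -> NA

Answer: NA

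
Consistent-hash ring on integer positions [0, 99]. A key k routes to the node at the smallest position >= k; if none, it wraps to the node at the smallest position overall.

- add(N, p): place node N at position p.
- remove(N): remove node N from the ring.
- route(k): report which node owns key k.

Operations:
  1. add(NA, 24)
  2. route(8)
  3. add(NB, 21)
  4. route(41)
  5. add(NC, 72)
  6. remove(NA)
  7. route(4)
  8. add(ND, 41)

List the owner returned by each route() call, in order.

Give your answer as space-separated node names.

Answer: NA NB NB

Derivation:
Op 1: add NA@24 -> ring=[24:NA]
Op 2: route key 8: smallest pos >= 8 is 24 -> NA
Op 3: add NB@21 -> ring=[21:NB,24:NA]
Op 4: route key 41: none >= 41, wrap to smallest pos 21 -> NB
Op 5: add NC@72 -> ring=[21:NB,24:NA,72:NC]
Op 6: remove NA -> ring=[21:NB,72:NC]
Op 7: route key 4: smallest pos >= 4 is 21 -> NB
Op 8: add ND@41 -> ring=[21:NB,41:ND,72:NC]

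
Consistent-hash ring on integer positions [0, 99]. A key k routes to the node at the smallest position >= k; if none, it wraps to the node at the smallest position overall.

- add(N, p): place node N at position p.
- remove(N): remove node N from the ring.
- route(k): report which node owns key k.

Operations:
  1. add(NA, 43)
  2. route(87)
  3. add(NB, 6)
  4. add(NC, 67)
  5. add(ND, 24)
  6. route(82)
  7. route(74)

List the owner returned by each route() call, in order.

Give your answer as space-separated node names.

Op 1: add NA@43 -> ring=[43:NA]
Op 2: route key 87: none >= 87, wrap to smallest pos 43 -> NA
Op 3: add NB@6 -> ring=[6:NB,43:NA]
Op 4: add NC@67 -> ring=[6:NB,43:NA,67:NC]
Op 5: add ND@24 -> ring=[6:NB,24:ND,43:NA,67:NC]
Op 6: route key 82: none >= 82, wrap to smallest pos 6 -> NB
Op 7: route key 74: none >= 74, wrap to smallest pos 6 -> NB

Answer: NA NB NB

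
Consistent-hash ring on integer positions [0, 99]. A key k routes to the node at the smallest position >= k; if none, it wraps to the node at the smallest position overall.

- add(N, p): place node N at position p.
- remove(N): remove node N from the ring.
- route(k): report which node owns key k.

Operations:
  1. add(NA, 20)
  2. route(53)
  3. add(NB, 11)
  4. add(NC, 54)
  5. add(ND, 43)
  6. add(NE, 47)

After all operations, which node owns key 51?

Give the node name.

Answer: NC

Derivation:
Op 1: add NA@20 -> ring=[20:NA]
Op 2: route key 53: none >= 53, wrap to smallest pos 20 -> NA
Op 3: add NB@11 -> ring=[11:NB,20:NA]
Op 4: add NC@54 -> ring=[11:NB,20:NA,54:NC]
Op 5: add ND@43 -> ring=[11:NB,20:NA,43:ND,54:NC]
Op 6: add NE@47 -> ring=[11:NB,20:NA,43:ND,47:NE,54:NC]
Final route key 51: smallest pos >= 51 is 54 -> NC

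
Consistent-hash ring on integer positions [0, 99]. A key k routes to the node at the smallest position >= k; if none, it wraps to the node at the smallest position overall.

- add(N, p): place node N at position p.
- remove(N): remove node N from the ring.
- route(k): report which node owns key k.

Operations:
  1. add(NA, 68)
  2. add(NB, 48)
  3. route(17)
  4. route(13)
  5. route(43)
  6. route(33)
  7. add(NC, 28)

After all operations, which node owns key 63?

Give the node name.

Answer: NA

Derivation:
Op 1: add NA@68 -> ring=[68:NA]
Op 2: add NB@48 -> ring=[48:NB,68:NA]
Op 3: route key 17: smallest pos >= 17 is 48 -> NB
Op 4: route key 13: smallest pos >= 13 is 48 -> NB
Op 5: route key 43: smallest pos >= 43 is 48 -> NB
Op 6: route key 33: smallest pos >= 33 is 48 -> NB
Op 7: add NC@28 -> ring=[28:NC,48:NB,68:NA]
Final route key 63: smallest pos >= 63 is 68 -> NA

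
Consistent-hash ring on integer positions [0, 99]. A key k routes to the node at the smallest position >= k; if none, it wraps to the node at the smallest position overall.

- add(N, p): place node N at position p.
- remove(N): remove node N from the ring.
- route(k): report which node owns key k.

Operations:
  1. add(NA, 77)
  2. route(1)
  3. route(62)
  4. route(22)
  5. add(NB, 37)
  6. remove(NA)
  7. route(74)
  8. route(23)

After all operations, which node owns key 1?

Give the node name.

Op 1: add NA@77 -> ring=[77:NA]
Op 2: route key 1: smallest pos >= 1 is 77 -> NA
Op 3: route key 62: smallest pos >= 62 is 77 -> NA
Op 4: route key 22: smallest pos >= 22 is 77 -> NA
Op 5: add NB@37 -> ring=[37:NB,77:NA]
Op 6: remove NA -> ring=[37:NB]
Op 7: route key 74: none >= 74, wrap to smallest pos 37 -> NB
Op 8: route key 23: smallest pos >= 23 is 37 -> NB
Final route key 1: smallest pos >= 1 is 37 -> NB

Answer: NB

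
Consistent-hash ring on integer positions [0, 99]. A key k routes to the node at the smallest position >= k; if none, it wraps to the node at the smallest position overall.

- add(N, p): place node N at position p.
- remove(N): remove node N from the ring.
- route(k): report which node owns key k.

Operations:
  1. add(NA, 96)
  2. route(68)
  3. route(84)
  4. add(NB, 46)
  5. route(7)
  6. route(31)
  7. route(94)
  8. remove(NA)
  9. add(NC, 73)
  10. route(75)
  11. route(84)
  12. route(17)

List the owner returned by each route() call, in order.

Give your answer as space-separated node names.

Op 1: add NA@96 -> ring=[96:NA]
Op 2: route key 68: smallest pos >= 68 is 96 -> NA
Op 3: route key 84: smallest pos >= 84 is 96 -> NA
Op 4: add NB@46 -> ring=[46:NB,96:NA]
Op 5: route key 7: smallest pos >= 7 is 46 -> NB
Op 6: route key 31: smallest pos >= 31 is 46 -> NB
Op 7: route key 94: smallest pos >= 94 is 96 -> NA
Op 8: remove NA -> ring=[46:NB]
Op 9: add NC@73 -> ring=[46:NB,73:NC]
Op 10: route key 75: none >= 75, wrap to smallest pos 46 -> NB
Op 11: route key 84: none >= 84, wrap to smallest pos 46 -> NB
Op 12: route key 17: smallest pos >= 17 is 46 -> NB

Answer: NA NA NB NB NA NB NB NB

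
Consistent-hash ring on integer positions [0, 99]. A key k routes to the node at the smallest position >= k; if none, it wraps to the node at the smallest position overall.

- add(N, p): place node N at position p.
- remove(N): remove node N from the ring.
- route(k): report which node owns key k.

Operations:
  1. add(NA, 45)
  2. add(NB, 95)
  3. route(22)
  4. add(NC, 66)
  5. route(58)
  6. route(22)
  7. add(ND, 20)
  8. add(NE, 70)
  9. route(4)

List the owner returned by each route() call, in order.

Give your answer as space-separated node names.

Op 1: add NA@45 -> ring=[45:NA]
Op 2: add NB@95 -> ring=[45:NA,95:NB]
Op 3: route key 22: smallest pos >= 22 is 45 -> NA
Op 4: add NC@66 -> ring=[45:NA,66:NC,95:NB]
Op 5: route key 58: smallest pos >= 58 is 66 -> NC
Op 6: route key 22: smallest pos >= 22 is 45 -> NA
Op 7: add ND@20 -> ring=[20:ND,45:NA,66:NC,95:NB]
Op 8: add NE@70 -> ring=[20:ND,45:NA,66:NC,70:NE,95:NB]
Op 9: route key 4: smallest pos >= 4 is 20 -> ND

Answer: NA NC NA ND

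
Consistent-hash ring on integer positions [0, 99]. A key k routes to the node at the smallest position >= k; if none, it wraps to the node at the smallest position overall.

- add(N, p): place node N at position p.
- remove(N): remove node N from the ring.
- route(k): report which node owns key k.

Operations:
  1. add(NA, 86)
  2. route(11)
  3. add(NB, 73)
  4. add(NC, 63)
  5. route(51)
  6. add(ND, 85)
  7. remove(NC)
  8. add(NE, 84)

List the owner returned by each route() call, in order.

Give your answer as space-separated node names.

Op 1: add NA@86 -> ring=[86:NA]
Op 2: route key 11: smallest pos >= 11 is 86 -> NA
Op 3: add NB@73 -> ring=[73:NB,86:NA]
Op 4: add NC@63 -> ring=[63:NC,73:NB,86:NA]
Op 5: route key 51: smallest pos >= 51 is 63 -> NC
Op 6: add ND@85 -> ring=[63:NC,73:NB,85:ND,86:NA]
Op 7: remove NC -> ring=[73:NB,85:ND,86:NA]
Op 8: add NE@84 -> ring=[73:NB,84:NE,85:ND,86:NA]

Answer: NA NC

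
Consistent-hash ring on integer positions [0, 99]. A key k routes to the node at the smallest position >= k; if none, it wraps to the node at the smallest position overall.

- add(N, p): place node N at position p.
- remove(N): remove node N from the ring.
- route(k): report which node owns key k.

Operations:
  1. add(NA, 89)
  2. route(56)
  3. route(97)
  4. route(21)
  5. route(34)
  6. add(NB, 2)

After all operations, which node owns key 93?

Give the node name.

Op 1: add NA@89 -> ring=[89:NA]
Op 2: route key 56: smallest pos >= 56 is 89 -> NA
Op 3: route key 97: none >= 97, wrap to smallest pos 89 -> NA
Op 4: route key 21: smallest pos >= 21 is 89 -> NA
Op 5: route key 34: smallest pos >= 34 is 89 -> NA
Op 6: add NB@2 -> ring=[2:NB,89:NA]
Final route key 93: none >= 93, wrap to smallest pos 2 -> NB

Answer: NB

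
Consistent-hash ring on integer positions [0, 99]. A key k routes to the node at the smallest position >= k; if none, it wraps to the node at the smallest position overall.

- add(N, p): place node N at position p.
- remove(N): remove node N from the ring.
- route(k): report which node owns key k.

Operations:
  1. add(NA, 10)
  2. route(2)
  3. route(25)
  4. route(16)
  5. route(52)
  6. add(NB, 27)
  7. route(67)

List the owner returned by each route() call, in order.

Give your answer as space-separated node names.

Op 1: add NA@10 -> ring=[10:NA]
Op 2: route key 2: smallest pos >= 2 is 10 -> NA
Op 3: route key 25: none >= 25, wrap to smallest pos 10 -> NA
Op 4: route key 16: none >= 16, wrap to smallest pos 10 -> NA
Op 5: route key 52: none >= 52, wrap to smallest pos 10 -> NA
Op 6: add NB@27 -> ring=[10:NA,27:NB]
Op 7: route key 67: none >= 67, wrap to smallest pos 10 -> NA

Answer: NA NA NA NA NA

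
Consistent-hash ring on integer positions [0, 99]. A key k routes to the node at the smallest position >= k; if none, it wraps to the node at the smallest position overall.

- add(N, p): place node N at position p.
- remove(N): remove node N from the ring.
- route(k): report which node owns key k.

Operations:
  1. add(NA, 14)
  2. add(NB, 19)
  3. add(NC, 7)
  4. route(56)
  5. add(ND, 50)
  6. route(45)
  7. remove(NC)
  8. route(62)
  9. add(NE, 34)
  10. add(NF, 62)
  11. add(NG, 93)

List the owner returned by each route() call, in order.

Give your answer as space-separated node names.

Answer: NC ND NA

Derivation:
Op 1: add NA@14 -> ring=[14:NA]
Op 2: add NB@19 -> ring=[14:NA,19:NB]
Op 3: add NC@7 -> ring=[7:NC,14:NA,19:NB]
Op 4: route key 56: none >= 56, wrap to smallest pos 7 -> NC
Op 5: add ND@50 -> ring=[7:NC,14:NA,19:NB,50:ND]
Op 6: route key 45: smallest pos >= 45 is 50 -> ND
Op 7: remove NC -> ring=[14:NA,19:NB,50:ND]
Op 8: route key 62: none >= 62, wrap to smallest pos 14 -> NA
Op 9: add NE@34 -> ring=[14:NA,19:NB,34:NE,50:ND]
Op 10: add NF@62 -> ring=[14:NA,19:NB,34:NE,50:ND,62:NF]
Op 11: add NG@93 -> ring=[14:NA,19:NB,34:NE,50:ND,62:NF,93:NG]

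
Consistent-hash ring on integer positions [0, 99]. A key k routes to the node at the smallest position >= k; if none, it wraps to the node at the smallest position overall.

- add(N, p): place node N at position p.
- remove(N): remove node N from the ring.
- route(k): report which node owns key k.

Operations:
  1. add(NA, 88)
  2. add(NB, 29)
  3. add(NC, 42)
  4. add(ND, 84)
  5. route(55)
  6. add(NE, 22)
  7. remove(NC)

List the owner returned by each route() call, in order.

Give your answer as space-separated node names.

Answer: ND

Derivation:
Op 1: add NA@88 -> ring=[88:NA]
Op 2: add NB@29 -> ring=[29:NB,88:NA]
Op 3: add NC@42 -> ring=[29:NB,42:NC,88:NA]
Op 4: add ND@84 -> ring=[29:NB,42:NC,84:ND,88:NA]
Op 5: route key 55: smallest pos >= 55 is 84 -> ND
Op 6: add NE@22 -> ring=[22:NE,29:NB,42:NC,84:ND,88:NA]
Op 7: remove NC -> ring=[22:NE,29:NB,84:ND,88:NA]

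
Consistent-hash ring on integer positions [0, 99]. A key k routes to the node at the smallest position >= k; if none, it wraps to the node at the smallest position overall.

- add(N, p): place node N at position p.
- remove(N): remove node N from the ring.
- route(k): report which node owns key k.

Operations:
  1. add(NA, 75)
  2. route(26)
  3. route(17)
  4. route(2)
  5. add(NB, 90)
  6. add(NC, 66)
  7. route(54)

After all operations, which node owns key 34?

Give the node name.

Op 1: add NA@75 -> ring=[75:NA]
Op 2: route key 26: smallest pos >= 26 is 75 -> NA
Op 3: route key 17: smallest pos >= 17 is 75 -> NA
Op 4: route key 2: smallest pos >= 2 is 75 -> NA
Op 5: add NB@90 -> ring=[75:NA,90:NB]
Op 6: add NC@66 -> ring=[66:NC,75:NA,90:NB]
Op 7: route key 54: smallest pos >= 54 is 66 -> NC
Final route key 34: smallest pos >= 34 is 66 -> NC

Answer: NC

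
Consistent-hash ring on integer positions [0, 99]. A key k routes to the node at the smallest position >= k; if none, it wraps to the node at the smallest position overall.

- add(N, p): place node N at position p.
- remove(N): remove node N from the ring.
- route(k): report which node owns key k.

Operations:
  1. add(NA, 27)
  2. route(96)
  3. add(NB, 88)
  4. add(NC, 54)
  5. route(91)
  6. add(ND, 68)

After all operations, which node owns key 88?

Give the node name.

Op 1: add NA@27 -> ring=[27:NA]
Op 2: route key 96: none >= 96, wrap to smallest pos 27 -> NA
Op 3: add NB@88 -> ring=[27:NA,88:NB]
Op 4: add NC@54 -> ring=[27:NA,54:NC,88:NB]
Op 5: route key 91: none >= 91, wrap to smallest pos 27 -> NA
Op 6: add ND@68 -> ring=[27:NA,54:NC,68:ND,88:NB]
Final route key 88: smallest pos >= 88 is 88 -> NB

Answer: NB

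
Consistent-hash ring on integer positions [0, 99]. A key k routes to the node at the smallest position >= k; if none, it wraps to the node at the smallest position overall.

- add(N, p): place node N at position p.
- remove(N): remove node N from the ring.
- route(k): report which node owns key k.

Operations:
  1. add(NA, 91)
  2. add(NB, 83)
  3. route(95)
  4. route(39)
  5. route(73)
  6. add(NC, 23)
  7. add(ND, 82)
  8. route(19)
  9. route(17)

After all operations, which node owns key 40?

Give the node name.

Op 1: add NA@91 -> ring=[91:NA]
Op 2: add NB@83 -> ring=[83:NB,91:NA]
Op 3: route key 95: none >= 95, wrap to smallest pos 83 -> NB
Op 4: route key 39: smallest pos >= 39 is 83 -> NB
Op 5: route key 73: smallest pos >= 73 is 83 -> NB
Op 6: add NC@23 -> ring=[23:NC,83:NB,91:NA]
Op 7: add ND@82 -> ring=[23:NC,82:ND,83:NB,91:NA]
Op 8: route key 19: smallest pos >= 19 is 23 -> NC
Op 9: route key 17: smallest pos >= 17 is 23 -> NC
Final route key 40: smallest pos >= 40 is 82 -> ND

Answer: ND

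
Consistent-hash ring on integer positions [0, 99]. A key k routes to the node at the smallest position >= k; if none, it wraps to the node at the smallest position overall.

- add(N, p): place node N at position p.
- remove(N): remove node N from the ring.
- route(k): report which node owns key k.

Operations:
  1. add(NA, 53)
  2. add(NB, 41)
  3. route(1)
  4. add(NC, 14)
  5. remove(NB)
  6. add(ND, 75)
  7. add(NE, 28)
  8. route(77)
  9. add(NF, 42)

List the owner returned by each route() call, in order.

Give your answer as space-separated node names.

Op 1: add NA@53 -> ring=[53:NA]
Op 2: add NB@41 -> ring=[41:NB,53:NA]
Op 3: route key 1: smallest pos >= 1 is 41 -> NB
Op 4: add NC@14 -> ring=[14:NC,41:NB,53:NA]
Op 5: remove NB -> ring=[14:NC,53:NA]
Op 6: add ND@75 -> ring=[14:NC,53:NA,75:ND]
Op 7: add NE@28 -> ring=[14:NC,28:NE,53:NA,75:ND]
Op 8: route key 77: none >= 77, wrap to smallest pos 14 -> NC
Op 9: add NF@42 -> ring=[14:NC,28:NE,42:NF,53:NA,75:ND]

Answer: NB NC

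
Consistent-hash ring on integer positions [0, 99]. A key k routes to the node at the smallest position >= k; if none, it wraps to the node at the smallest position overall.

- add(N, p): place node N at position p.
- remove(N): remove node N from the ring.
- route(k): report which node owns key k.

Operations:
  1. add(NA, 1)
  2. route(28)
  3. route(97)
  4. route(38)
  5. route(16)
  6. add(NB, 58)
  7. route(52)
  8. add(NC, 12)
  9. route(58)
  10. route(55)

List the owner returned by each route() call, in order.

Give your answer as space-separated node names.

Op 1: add NA@1 -> ring=[1:NA]
Op 2: route key 28: none >= 28, wrap to smallest pos 1 -> NA
Op 3: route key 97: none >= 97, wrap to smallest pos 1 -> NA
Op 4: route key 38: none >= 38, wrap to smallest pos 1 -> NA
Op 5: route key 16: none >= 16, wrap to smallest pos 1 -> NA
Op 6: add NB@58 -> ring=[1:NA,58:NB]
Op 7: route key 52: smallest pos >= 52 is 58 -> NB
Op 8: add NC@12 -> ring=[1:NA,12:NC,58:NB]
Op 9: route key 58: smallest pos >= 58 is 58 -> NB
Op 10: route key 55: smallest pos >= 55 is 58 -> NB

Answer: NA NA NA NA NB NB NB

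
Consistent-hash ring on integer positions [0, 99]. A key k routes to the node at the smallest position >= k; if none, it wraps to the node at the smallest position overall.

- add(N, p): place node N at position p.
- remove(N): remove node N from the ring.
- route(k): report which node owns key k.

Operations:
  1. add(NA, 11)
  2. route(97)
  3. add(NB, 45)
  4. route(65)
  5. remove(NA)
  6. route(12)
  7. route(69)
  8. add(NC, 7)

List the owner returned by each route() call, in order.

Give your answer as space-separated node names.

Op 1: add NA@11 -> ring=[11:NA]
Op 2: route key 97: none >= 97, wrap to smallest pos 11 -> NA
Op 3: add NB@45 -> ring=[11:NA,45:NB]
Op 4: route key 65: none >= 65, wrap to smallest pos 11 -> NA
Op 5: remove NA -> ring=[45:NB]
Op 6: route key 12: smallest pos >= 12 is 45 -> NB
Op 7: route key 69: none >= 69, wrap to smallest pos 45 -> NB
Op 8: add NC@7 -> ring=[7:NC,45:NB]

Answer: NA NA NB NB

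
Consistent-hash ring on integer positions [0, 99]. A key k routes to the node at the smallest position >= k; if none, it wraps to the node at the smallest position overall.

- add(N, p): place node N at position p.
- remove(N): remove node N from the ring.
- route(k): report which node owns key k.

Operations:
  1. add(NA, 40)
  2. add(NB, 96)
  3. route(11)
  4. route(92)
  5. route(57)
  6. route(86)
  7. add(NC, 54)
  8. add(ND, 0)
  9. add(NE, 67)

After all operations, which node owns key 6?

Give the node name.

Op 1: add NA@40 -> ring=[40:NA]
Op 2: add NB@96 -> ring=[40:NA,96:NB]
Op 3: route key 11: smallest pos >= 11 is 40 -> NA
Op 4: route key 92: smallest pos >= 92 is 96 -> NB
Op 5: route key 57: smallest pos >= 57 is 96 -> NB
Op 6: route key 86: smallest pos >= 86 is 96 -> NB
Op 7: add NC@54 -> ring=[40:NA,54:NC,96:NB]
Op 8: add ND@0 -> ring=[0:ND,40:NA,54:NC,96:NB]
Op 9: add NE@67 -> ring=[0:ND,40:NA,54:NC,67:NE,96:NB]
Final route key 6: smallest pos >= 6 is 40 -> NA

Answer: NA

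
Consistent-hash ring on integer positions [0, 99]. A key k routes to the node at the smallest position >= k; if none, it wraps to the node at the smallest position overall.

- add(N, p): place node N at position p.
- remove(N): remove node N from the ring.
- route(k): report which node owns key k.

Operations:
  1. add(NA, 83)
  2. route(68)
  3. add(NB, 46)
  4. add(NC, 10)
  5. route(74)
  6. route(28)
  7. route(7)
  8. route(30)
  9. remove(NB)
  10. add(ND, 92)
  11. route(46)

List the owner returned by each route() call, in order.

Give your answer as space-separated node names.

Op 1: add NA@83 -> ring=[83:NA]
Op 2: route key 68: smallest pos >= 68 is 83 -> NA
Op 3: add NB@46 -> ring=[46:NB,83:NA]
Op 4: add NC@10 -> ring=[10:NC,46:NB,83:NA]
Op 5: route key 74: smallest pos >= 74 is 83 -> NA
Op 6: route key 28: smallest pos >= 28 is 46 -> NB
Op 7: route key 7: smallest pos >= 7 is 10 -> NC
Op 8: route key 30: smallest pos >= 30 is 46 -> NB
Op 9: remove NB -> ring=[10:NC,83:NA]
Op 10: add ND@92 -> ring=[10:NC,83:NA,92:ND]
Op 11: route key 46: smallest pos >= 46 is 83 -> NA

Answer: NA NA NB NC NB NA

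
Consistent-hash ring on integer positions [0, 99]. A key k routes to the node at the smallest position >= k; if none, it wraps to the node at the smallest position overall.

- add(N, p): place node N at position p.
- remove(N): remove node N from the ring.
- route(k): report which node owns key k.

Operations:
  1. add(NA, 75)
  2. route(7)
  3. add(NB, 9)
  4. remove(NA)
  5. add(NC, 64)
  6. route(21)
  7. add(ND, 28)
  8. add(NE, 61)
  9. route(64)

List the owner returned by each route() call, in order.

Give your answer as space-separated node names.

Op 1: add NA@75 -> ring=[75:NA]
Op 2: route key 7: smallest pos >= 7 is 75 -> NA
Op 3: add NB@9 -> ring=[9:NB,75:NA]
Op 4: remove NA -> ring=[9:NB]
Op 5: add NC@64 -> ring=[9:NB,64:NC]
Op 6: route key 21: smallest pos >= 21 is 64 -> NC
Op 7: add ND@28 -> ring=[9:NB,28:ND,64:NC]
Op 8: add NE@61 -> ring=[9:NB,28:ND,61:NE,64:NC]
Op 9: route key 64: smallest pos >= 64 is 64 -> NC

Answer: NA NC NC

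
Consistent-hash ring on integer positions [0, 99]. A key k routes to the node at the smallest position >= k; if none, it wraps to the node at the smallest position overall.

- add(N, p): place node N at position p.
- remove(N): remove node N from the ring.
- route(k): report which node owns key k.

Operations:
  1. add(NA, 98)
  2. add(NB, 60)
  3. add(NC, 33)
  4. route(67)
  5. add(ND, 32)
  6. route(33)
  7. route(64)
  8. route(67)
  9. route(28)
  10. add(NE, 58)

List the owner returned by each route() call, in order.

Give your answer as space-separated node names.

Answer: NA NC NA NA ND

Derivation:
Op 1: add NA@98 -> ring=[98:NA]
Op 2: add NB@60 -> ring=[60:NB,98:NA]
Op 3: add NC@33 -> ring=[33:NC,60:NB,98:NA]
Op 4: route key 67: smallest pos >= 67 is 98 -> NA
Op 5: add ND@32 -> ring=[32:ND,33:NC,60:NB,98:NA]
Op 6: route key 33: smallest pos >= 33 is 33 -> NC
Op 7: route key 64: smallest pos >= 64 is 98 -> NA
Op 8: route key 67: smallest pos >= 67 is 98 -> NA
Op 9: route key 28: smallest pos >= 28 is 32 -> ND
Op 10: add NE@58 -> ring=[32:ND,33:NC,58:NE,60:NB,98:NA]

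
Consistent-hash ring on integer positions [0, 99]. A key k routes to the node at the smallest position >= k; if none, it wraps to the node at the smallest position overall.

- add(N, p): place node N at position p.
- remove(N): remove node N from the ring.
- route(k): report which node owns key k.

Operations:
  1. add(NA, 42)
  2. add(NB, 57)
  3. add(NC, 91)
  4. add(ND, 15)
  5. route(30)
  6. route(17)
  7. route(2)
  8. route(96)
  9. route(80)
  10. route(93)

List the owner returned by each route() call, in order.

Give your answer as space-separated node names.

Op 1: add NA@42 -> ring=[42:NA]
Op 2: add NB@57 -> ring=[42:NA,57:NB]
Op 3: add NC@91 -> ring=[42:NA,57:NB,91:NC]
Op 4: add ND@15 -> ring=[15:ND,42:NA,57:NB,91:NC]
Op 5: route key 30: smallest pos >= 30 is 42 -> NA
Op 6: route key 17: smallest pos >= 17 is 42 -> NA
Op 7: route key 2: smallest pos >= 2 is 15 -> ND
Op 8: route key 96: none >= 96, wrap to smallest pos 15 -> ND
Op 9: route key 80: smallest pos >= 80 is 91 -> NC
Op 10: route key 93: none >= 93, wrap to smallest pos 15 -> ND

Answer: NA NA ND ND NC ND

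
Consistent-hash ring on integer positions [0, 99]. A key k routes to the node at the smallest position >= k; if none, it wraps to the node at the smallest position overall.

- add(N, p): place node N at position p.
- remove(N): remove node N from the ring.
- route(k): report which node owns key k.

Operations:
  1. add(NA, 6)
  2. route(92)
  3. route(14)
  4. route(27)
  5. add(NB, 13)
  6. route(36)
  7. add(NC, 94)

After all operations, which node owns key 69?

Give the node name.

Op 1: add NA@6 -> ring=[6:NA]
Op 2: route key 92: none >= 92, wrap to smallest pos 6 -> NA
Op 3: route key 14: none >= 14, wrap to smallest pos 6 -> NA
Op 4: route key 27: none >= 27, wrap to smallest pos 6 -> NA
Op 5: add NB@13 -> ring=[6:NA,13:NB]
Op 6: route key 36: none >= 36, wrap to smallest pos 6 -> NA
Op 7: add NC@94 -> ring=[6:NA,13:NB,94:NC]
Final route key 69: smallest pos >= 69 is 94 -> NC

Answer: NC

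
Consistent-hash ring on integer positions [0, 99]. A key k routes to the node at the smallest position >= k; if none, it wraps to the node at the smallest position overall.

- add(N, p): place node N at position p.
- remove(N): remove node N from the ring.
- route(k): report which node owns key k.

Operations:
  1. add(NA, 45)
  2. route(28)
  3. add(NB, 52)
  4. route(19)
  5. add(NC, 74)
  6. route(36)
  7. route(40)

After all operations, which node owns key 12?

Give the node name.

Op 1: add NA@45 -> ring=[45:NA]
Op 2: route key 28: smallest pos >= 28 is 45 -> NA
Op 3: add NB@52 -> ring=[45:NA,52:NB]
Op 4: route key 19: smallest pos >= 19 is 45 -> NA
Op 5: add NC@74 -> ring=[45:NA,52:NB,74:NC]
Op 6: route key 36: smallest pos >= 36 is 45 -> NA
Op 7: route key 40: smallest pos >= 40 is 45 -> NA
Final route key 12: smallest pos >= 12 is 45 -> NA

Answer: NA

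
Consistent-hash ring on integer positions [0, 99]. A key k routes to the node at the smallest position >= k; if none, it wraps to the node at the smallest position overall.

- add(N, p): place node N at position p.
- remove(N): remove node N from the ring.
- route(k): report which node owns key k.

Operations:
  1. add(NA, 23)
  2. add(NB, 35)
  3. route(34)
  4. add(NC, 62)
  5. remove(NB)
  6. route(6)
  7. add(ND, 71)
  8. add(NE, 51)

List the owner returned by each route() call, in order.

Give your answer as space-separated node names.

Op 1: add NA@23 -> ring=[23:NA]
Op 2: add NB@35 -> ring=[23:NA,35:NB]
Op 3: route key 34: smallest pos >= 34 is 35 -> NB
Op 4: add NC@62 -> ring=[23:NA,35:NB,62:NC]
Op 5: remove NB -> ring=[23:NA,62:NC]
Op 6: route key 6: smallest pos >= 6 is 23 -> NA
Op 7: add ND@71 -> ring=[23:NA,62:NC,71:ND]
Op 8: add NE@51 -> ring=[23:NA,51:NE,62:NC,71:ND]

Answer: NB NA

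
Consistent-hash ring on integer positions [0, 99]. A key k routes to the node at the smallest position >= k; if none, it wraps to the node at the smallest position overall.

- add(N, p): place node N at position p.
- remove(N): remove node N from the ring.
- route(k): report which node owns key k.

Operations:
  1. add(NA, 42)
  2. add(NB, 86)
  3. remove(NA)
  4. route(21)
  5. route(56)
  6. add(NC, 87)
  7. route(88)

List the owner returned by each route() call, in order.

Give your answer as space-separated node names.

Answer: NB NB NB

Derivation:
Op 1: add NA@42 -> ring=[42:NA]
Op 2: add NB@86 -> ring=[42:NA,86:NB]
Op 3: remove NA -> ring=[86:NB]
Op 4: route key 21: smallest pos >= 21 is 86 -> NB
Op 5: route key 56: smallest pos >= 56 is 86 -> NB
Op 6: add NC@87 -> ring=[86:NB,87:NC]
Op 7: route key 88: none >= 88, wrap to smallest pos 86 -> NB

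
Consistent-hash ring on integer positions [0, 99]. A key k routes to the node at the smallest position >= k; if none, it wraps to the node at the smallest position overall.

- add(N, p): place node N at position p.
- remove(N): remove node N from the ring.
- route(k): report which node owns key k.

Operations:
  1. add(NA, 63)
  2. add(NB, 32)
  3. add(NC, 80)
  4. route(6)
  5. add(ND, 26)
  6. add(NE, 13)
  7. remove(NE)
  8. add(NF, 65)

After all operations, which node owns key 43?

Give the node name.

Answer: NA

Derivation:
Op 1: add NA@63 -> ring=[63:NA]
Op 2: add NB@32 -> ring=[32:NB,63:NA]
Op 3: add NC@80 -> ring=[32:NB,63:NA,80:NC]
Op 4: route key 6: smallest pos >= 6 is 32 -> NB
Op 5: add ND@26 -> ring=[26:ND,32:NB,63:NA,80:NC]
Op 6: add NE@13 -> ring=[13:NE,26:ND,32:NB,63:NA,80:NC]
Op 7: remove NE -> ring=[26:ND,32:NB,63:NA,80:NC]
Op 8: add NF@65 -> ring=[26:ND,32:NB,63:NA,65:NF,80:NC]
Final route key 43: smallest pos >= 43 is 63 -> NA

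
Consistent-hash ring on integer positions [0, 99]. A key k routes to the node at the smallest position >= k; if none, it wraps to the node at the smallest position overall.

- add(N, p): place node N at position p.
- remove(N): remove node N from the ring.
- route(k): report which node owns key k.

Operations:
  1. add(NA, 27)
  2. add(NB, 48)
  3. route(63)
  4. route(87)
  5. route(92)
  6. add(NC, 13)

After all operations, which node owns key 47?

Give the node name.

Answer: NB

Derivation:
Op 1: add NA@27 -> ring=[27:NA]
Op 2: add NB@48 -> ring=[27:NA,48:NB]
Op 3: route key 63: none >= 63, wrap to smallest pos 27 -> NA
Op 4: route key 87: none >= 87, wrap to smallest pos 27 -> NA
Op 5: route key 92: none >= 92, wrap to smallest pos 27 -> NA
Op 6: add NC@13 -> ring=[13:NC,27:NA,48:NB]
Final route key 47: smallest pos >= 47 is 48 -> NB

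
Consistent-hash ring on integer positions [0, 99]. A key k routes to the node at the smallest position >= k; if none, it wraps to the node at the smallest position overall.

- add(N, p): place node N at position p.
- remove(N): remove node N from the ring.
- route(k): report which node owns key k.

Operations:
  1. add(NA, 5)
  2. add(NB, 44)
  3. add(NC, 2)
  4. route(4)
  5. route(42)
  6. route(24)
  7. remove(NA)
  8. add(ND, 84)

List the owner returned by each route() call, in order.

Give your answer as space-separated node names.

Op 1: add NA@5 -> ring=[5:NA]
Op 2: add NB@44 -> ring=[5:NA,44:NB]
Op 3: add NC@2 -> ring=[2:NC,5:NA,44:NB]
Op 4: route key 4: smallest pos >= 4 is 5 -> NA
Op 5: route key 42: smallest pos >= 42 is 44 -> NB
Op 6: route key 24: smallest pos >= 24 is 44 -> NB
Op 7: remove NA -> ring=[2:NC,44:NB]
Op 8: add ND@84 -> ring=[2:NC,44:NB,84:ND]

Answer: NA NB NB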